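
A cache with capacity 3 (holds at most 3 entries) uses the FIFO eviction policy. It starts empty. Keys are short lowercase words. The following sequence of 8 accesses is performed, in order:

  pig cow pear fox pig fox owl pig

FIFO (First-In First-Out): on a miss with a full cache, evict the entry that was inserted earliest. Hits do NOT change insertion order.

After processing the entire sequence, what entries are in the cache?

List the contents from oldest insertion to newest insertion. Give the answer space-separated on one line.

FIFO simulation (capacity=3):
  1. access pig: MISS. Cache (old->new): [pig]
  2. access cow: MISS. Cache (old->new): [pig cow]
  3. access pear: MISS. Cache (old->new): [pig cow pear]
  4. access fox: MISS, evict pig. Cache (old->new): [cow pear fox]
  5. access pig: MISS, evict cow. Cache (old->new): [pear fox pig]
  6. access fox: HIT. Cache (old->new): [pear fox pig]
  7. access owl: MISS, evict pear. Cache (old->new): [fox pig owl]
  8. access pig: HIT. Cache (old->new): [fox pig owl]
Total: 2 hits, 6 misses, 3 evictions

Answer: fox pig owl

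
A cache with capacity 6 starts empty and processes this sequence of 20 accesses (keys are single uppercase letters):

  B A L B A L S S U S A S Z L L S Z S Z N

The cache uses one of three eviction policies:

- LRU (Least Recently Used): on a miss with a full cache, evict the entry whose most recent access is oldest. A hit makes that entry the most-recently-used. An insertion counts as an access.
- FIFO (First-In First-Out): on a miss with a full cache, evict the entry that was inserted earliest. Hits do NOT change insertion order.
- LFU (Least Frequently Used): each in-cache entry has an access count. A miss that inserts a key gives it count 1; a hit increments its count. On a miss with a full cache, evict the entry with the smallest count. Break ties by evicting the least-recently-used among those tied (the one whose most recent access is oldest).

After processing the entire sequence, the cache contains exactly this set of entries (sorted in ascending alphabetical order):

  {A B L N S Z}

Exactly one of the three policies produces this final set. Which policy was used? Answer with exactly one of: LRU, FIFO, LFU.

Simulating under each policy and comparing final sets:
  LRU: final set = {A L N S U Z} -> differs
  FIFO: final set = {A L N S U Z} -> differs
  LFU: final set = {A B L N S Z} -> MATCHES target
Only LFU produces the target set.

Answer: LFU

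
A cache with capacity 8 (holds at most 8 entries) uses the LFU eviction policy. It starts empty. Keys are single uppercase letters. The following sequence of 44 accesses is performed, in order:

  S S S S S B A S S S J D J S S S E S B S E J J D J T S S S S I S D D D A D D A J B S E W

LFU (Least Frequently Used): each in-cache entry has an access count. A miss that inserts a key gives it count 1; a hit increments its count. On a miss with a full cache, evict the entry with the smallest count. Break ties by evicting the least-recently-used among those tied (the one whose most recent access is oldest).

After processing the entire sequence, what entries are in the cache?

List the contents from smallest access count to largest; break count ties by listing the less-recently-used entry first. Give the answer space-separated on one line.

LFU simulation (capacity=8):
  1. access S: MISS. Cache: [S(c=1)]
  2. access S: HIT, count now 2. Cache: [S(c=2)]
  3. access S: HIT, count now 3. Cache: [S(c=3)]
  4. access S: HIT, count now 4. Cache: [S(c=4)]
  5. access S: HIT, count now 5. Cache: [S(c=5)]
  6. access B: MISS. Cache: [B(c=1) S(c=5)]
  7. access A: MISS. Cache: [B(c=1) A(c=1) S(c=5)]
  8. access S: HIT, count now 6. Cache: [B(c=1) A(c=1) S(c=6)]
  9. access S: HIT, count now 7. Cache: [B(c=1) A(c=1) S(c=7)]
  10. access S: HIT, count now 8. Cache: [B(c=1) A(c=1) S(c=8)]
  11. access J: MISS. Cache: [B(c=1) A(c=1) J(c=1) S(c=8)]
  12. access D: MISS. Cache: [B(c=1) A(c=1) J(c=1) D(c=1) S(c=8)]
  13. access J: HIT, count now 2. Cache: [B(c=1) A(c=1) D(c=1) J(c=2) S(c=8)]
  14. access S: HIT, count now 9. Cache: [B(c=1) A(c=1) D(c=1) J(c=2) S(c=9)]
  15. access S: HIT, count now 10. Cache: [B(c=1) A(c=1) D(c=1) J(c=2) S(c=10)]
  16. access S: HIT, count now 11. Cache: [B(c=1) A(c=1) D(c=1) J(c=2) S(c=11)]
  17. access E: MISS. Cache: [B(c=1) A(c=1) D(c=1) E(c=1) J(c=2) S(c=11)]
  18. access S: HIT, count now 12. Cache: [B(c=1) A(c=1) D(c=1) E(c=1) J(c=2) S(c=12)]
  19. access B: HIT, count now 2. Cache: [A(c=1) D(c=1) E(c=1) J(c=2) B(c=2) S(c=12)]
  20. access S: HIT, count now 13. Cache: [A(c=1) D(c=1) E(c=1) J(c=2) B(c=2) S(c=13)]
  21. access E: HIT, count now 2. Cache: [A(c=1) D(c=1) J(c=2) B(c=2) E(c=2) S(c=13)]
  22. access J: HIT, count now 3. Cache: [A(c=1) D(c=1) B(c=2) E(c=2) J(c=3) S(c=13)]
  23. access J: HIT, count now 4. Cache: [A(c=1) D(c=1) B(c=2) E(c=2) J(c=4) S(c=13)]
  24. access D: HIT, count now 2. Cache: [A(c=1) B(c=2) E(c=2) D(c=2) J(c=4) S(c=13)]
  25. access J: HIT, count now 5. Cache: [A(c=1) B(c=2) E(c=2) D(c=2) J(c=5) S(c=13)]
  26. access T: MISS. Cache: [A(c=1) T(c=1) B(c=2) E(c=2) D(c=2) J(c=5) S(c=13)]
  27. access S: HIT, count now 14. Cache: [A(c=1) T(c=1) B(c=2) E(c=2) D(c=2) J(c=5) S(c=14)]
  28. access S: HIT, count now 15. Cache: [A(c=1) T(c=1) B(c=2) E(c=2) D(c=2) J(c=5) S(c=15)]
  29. access S: HIT, count now 16. Cache: [A(c=1) T(c=1) B(c=2) E(c=2) D(c=2) J(c=5) S(c=16)]
  30. access S: HIT, count now 17. Cache: [A(c=1) T(c=1) B(c=2) E(c=2) D(c=2) J(c=5) S(c=17)]
  31. access I: MISS. Cache: [A(c=1) T(c=1) I(c=1) B(c=2) E(c=2) D(c=2) J(c=5) S(c=17)]
  32. access S: HIT, count now 18. Cache: [A(c=1) T(c=1) I(c=1) B(c=2) E(c=2) D(c=2) J(c=5) S(c=18)]
  33. access D: HIT, count now 3. Cache: [A(c=1) T(c=1) I(c=1) B(c=2) E(c=2) D(c=3) J(c=5) S(c=18)]
  34. access D: HIT, count now 4. Cache: [A(c=1) T(c=1) I(c=1) B(c=2) E(c=2) D(c=4) J(c=5) S(c=18)]
  35. access D: HIT, count now 5. Cache: [A(c=1) T(c=1) I(c=1) B(c=2) E(c=2) J(c=5) D(c=5) S(c=18)]
  36. access A: HIT, count now 2. Cache: [T(c=1) I(c=1) B(c=2) E(c=2) A(c=2) J(c=5) D(c=5) S(c=18)]
  37. access D: HIT, count now 6. Cache: [T(c=1) I(c=1) B(c=2) E(c=2) A(c=2) J(c=5) D(c=6) S(c=18)]
  38. access D: HIT, count now 7. Cache: [T(c=1) I(c=1) B(c=2) E(c=2) A(c=2) J(c=5) D(c=7) S(c=18)]
  39. access A: HIT, count now 3. Cache: [T(c=1) I(c=1) B(c=2) E(c=2) A(c=3) J(c=5) D(c=7) S(c=18)]
  40. access J: HIT, count now 6. Cache: [T(c=1) I(c=1) B(c=2) E(c=2) A(c=3) J(c=6) D(c=7) S(c=18)]
  41. access B: HIT, count now 3. Cache: [T(c=1) I(c=1) E(c=2) A(c=3) B(c=3) J(c=6) D(c=7) S(c=18)]
  42. access S: HIT, count now 19. Cache: [T(c=1) I(c=1) E(c=2) A(c=3) B(c=3) J(c=6) D(c=7) S(c=19)]
  43. access E: HIT, count now 3. Cache: [T(c=1) I(c=1) A(c=3) B(c=3) E(c=3) J(c=6) D(c=7) S(c=19)]
  44. access W: MISS, evict T(c=1). Cache: [I(c=1) W(c=1) A(c=3) B(c=3) E(c=3) J(c=6) D(c=7) S(c=19)]
Total: 35 hits, 9 misses, 1 evictions

Answer: I W A B E J D S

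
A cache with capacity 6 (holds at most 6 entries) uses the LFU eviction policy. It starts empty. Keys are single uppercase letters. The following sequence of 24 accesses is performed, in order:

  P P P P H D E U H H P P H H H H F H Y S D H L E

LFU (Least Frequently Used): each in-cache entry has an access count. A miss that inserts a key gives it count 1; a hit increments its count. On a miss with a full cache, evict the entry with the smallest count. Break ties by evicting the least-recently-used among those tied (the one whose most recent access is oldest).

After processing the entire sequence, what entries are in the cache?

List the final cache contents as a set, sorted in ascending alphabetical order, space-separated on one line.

LFU simulation (capacity=6):
  1. access P: MISS. Cache: [P(c=1)]
  2. access P: HIT, count now 2. Cache: [P(c=2)]
  3. access P: HIT, count now 3. Cache: [P(c=3)]
  4. access P: HIT, count now 4. Cache: [P(c=4)]
  5. access H: MISS. Cache: [H(c=1) P(c=4)]
  6. access D: MISS. Cache: [H(c=1) D(c=1) P(c=4)]
  7. access E: MISS. Cache: [H(c=1) D(c=1) E(c=1) P(c=4)]
  8. access U: MISS. Cache: [H(c=1) D(c=1) E(c=1) U(c=1) P(c=4)]
  9. access H: HIT, count now 2. Cache: [D(c=1) E(c=1) U(c=1) H(c=2) P(c=4)]
  10. access H: HIT, count now 3. Cache: [D(c=1) E(c=1) U(c=1) H(c=3) P(c=4)]
  11. access P: HIT, count now 5. Cache: [D(c=1) E(c=1) U(c=1) H(c=3) P(c=5)]
  12. access P: HIT, count now 6. Cache: [D(c=1) E(c=1) U(c=1) H(c=3) P(c=6)]
  13. access H: HIT, count now 4. Cache: [D(c=1) E(c=1) U(c=1) H(c=4) P(c=6)]
  14. access H: HIT, count now 5. Cache: [D(c=1) E(c=1) U(c=1) H(c=5) P(c=6)]
  15. access H: HIT, count now 6. Cache: [D(c=1) E(c=1) U(c=1) P(c=6) H(c=6)]
  16. access H: HIT, count now 7. Cache: [D(c=1) E(c=1) U(c=1) P(c=6) H(c=7)]
  17. access F: MISS. Cache: [D(c=1) E(c=1) U(c=1) F(c=1) P(c=6) H(c=7)]
  18. access H: HIT, count now 8. Cache: [D(c=1) E(c=1) U(c=1) F(c=1) P(c=6) H(c=8)]
  19. access Y: MISS, evict D(c=1). Cache: [E(c=1) U(c=1) F(c=1) Y(c=1) P(c=6) H(c=8)]
  20. access S: MISS, evict E(c=1). Cache: [U(c=1) F(c=1) Y(c=1) S(c=1) P(c=6) H(c=8)]
  21. access D: MISS, evict U(c=1). Cache: [F(c=1) Y(c=1) S(c=1) D(c=1) P(c=6) H(c=8)]
  22. access H: HIT, count now 9. Cache: [F(c=1) Y(c=1) S(c=1) D(c=1) P(c=6) H(c=9)]
  23. access L: MISS, evict F(c=1). Cache: [Y(c=1) S(c=1) D(c=1) L(c=1) P(c=6) H(c=9)]
  24. access E: MISS, evict Y(c=1). Cache: [S(c=1) D(c=1) L(c=1) E(c=1) P(c=6) H(c=9)]
Total: 13 hits, 11 misses, 5 evictions

Answer: D E H L P S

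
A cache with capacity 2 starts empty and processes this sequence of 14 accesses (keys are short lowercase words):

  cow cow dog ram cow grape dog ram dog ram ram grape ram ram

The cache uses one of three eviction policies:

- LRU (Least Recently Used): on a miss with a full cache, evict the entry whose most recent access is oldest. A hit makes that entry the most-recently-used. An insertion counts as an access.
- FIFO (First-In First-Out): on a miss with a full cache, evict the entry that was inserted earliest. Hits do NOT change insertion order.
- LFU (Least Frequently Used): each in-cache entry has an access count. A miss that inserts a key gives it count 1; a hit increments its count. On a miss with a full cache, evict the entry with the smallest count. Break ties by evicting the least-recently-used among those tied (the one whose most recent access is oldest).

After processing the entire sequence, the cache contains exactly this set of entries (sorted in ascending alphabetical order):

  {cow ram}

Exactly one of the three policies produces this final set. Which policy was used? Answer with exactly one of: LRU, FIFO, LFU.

Answer: LFU

Derivation:
Simulating under each policy and comparing final sets:
  LRU: final set = {grape ram} -> differs
  FIFO: final set = {grape ram} -> differs
  LFU: final set = {cow ram} -> MATCHES target
Only LFU produces the target set.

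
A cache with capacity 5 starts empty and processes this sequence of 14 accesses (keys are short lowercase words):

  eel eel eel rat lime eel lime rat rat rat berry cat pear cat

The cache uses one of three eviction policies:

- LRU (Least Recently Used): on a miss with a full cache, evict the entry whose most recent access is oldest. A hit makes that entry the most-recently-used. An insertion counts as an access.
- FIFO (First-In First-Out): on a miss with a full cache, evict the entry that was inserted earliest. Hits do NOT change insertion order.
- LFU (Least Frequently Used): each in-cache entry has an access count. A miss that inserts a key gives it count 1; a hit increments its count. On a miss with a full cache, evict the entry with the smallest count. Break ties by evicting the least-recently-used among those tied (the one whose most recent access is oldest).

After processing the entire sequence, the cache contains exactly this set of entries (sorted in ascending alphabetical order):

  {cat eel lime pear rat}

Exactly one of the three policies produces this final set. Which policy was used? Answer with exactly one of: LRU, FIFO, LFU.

Simulating under each policy and comparing final sets:
  LRU: final set = {berry cat lime pear rat} -> differs
  FIFO: final set = {berry cat lime pear rat} -> differs
  LFU: final set = {cat eel lime pear rat} -> MATCHES target
Only LFU produces the target set.

Answer: LFU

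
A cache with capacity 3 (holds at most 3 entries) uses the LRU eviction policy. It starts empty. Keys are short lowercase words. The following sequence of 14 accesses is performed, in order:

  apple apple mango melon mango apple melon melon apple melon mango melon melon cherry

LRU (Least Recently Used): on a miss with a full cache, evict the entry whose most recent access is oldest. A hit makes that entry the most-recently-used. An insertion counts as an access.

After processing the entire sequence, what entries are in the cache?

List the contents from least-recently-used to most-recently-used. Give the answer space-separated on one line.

Answer: mango melon cherry

Derivation:
LRU simulation (capacity=3):
  1. access apple: MISS. Cache (LRU->MRU): [apple]
  2. access apple: HIT. Cache (LRU->MRU): [apple]
  3. access mango: MISS. Cache (LRU->MRU): [apple mango]
  4. access melon: MISS. Cache (LRU->MRU): [apple mango melon]
  5. access mango: HIT. Cache (LRU->MRU): [apple melon mango]
  6. access apple: HIT. Cache (LRU->MRU): [melon mango apple]
  7. access melon: HIT. Cache (LRU->MRU): [mango apple melon]
  8. access melon: HIT. Cache (LRU->MRU): [mango apple melon]
  9. access apple: HIT. Cache (LRU->MRU): [mango melon apple]
  10. access melon: HIT. Cache (LRU->MRU): [mango apple melon]
  11. access mango: HIT. Cache (LRU->MRU): [apple melon mango]
  12. access melon: HIT. Cache (LRU->MRU): [apple mango melon]
  13. access melon: HIT. Cache (LRU->MRU): [apple mango melon]
  14. access cherry: MISS, evict apple. Cache (LRU->MRU): [mango melon cherry]
Total: 10 hits, 4 misses, 1 evictions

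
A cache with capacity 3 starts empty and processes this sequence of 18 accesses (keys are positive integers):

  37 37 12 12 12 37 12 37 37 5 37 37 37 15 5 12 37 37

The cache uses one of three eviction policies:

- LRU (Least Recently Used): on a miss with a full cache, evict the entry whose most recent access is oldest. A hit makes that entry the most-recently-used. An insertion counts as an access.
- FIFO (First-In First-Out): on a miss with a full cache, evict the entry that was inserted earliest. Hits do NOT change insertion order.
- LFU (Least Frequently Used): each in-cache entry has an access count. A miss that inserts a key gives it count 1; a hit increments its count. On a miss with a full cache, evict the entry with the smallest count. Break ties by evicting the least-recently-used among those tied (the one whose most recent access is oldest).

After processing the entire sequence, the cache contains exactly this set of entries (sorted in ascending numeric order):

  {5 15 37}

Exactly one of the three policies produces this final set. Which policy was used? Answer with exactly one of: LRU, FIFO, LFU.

Simulating under each policy and comparing final sets:
  LRU: final set = {5 12 37} -> differs
  FIFO: final set = {5 15 37} -> MATCHES target
  LFU: final set = {5 12 37} -> differs
Only FIFO produces the target set.

Answer: FIFO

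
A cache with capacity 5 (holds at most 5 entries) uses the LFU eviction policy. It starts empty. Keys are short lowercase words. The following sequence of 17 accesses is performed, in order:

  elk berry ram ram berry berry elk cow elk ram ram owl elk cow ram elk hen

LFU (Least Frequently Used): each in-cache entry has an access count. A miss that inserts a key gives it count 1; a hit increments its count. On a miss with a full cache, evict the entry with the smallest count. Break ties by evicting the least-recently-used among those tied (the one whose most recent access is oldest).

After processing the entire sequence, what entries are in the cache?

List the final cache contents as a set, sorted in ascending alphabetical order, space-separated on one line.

LFU simulation (capacity=5):
  1. access elk: MISS. Cache: [elk(c=1)]
  2. access berry: MISS. Cache: [elk(c=1) berry(c=1)]
  3. access ram: MISS. Cache: [elk(c=1) berry(c=1) ram(c=1)]
  4. access ram: HIT, count now 2. Cache: [elk(c=1) berry(c=1) ram(c=2)]
  5. access berry: HIT, count now 2. Cache: [elk(c=1) ram(c=2) berry(c=2)]
  6. access berry: HIT, count now 3. Cache: [elk(c=1) ram(c=2) berry(c=3)]
  7. access elk: HIT, count now 2. Cache: [ram(c=2) elk(c=2) berry(c=3)]
  8. access cow: MISS. Cache: [cow(c=1) ram(c=2) elk(c=2) berry(c=3)]
  9. access elk: HIT, count now 3. Cache: [cow(c=1) ram(c=2) berry(c=3) elk(c=3)]
  10. access ram: HIT, count now 3. Cache: [cow(c=1) berry(c=3) elk(c=3) ram(c=3)]
  11. access ram: HIT, count now 4. Cache: [cow(c=1) berry(c=3) elk(c=3) ram(c=4)]
  12. access owl: MISS. Cache: [cow(c=1) owl(c=1) berry(c=3) elk(c=3) ram(c=4)]
  13. access elk: HIT, count now 4. Cache: [cow(c=1) owl(c=1) berry(c=3) ram(c=4) elk(c=4)]
  14. access cow: HIT, count now 2. Cache: [owl(c=1) cow(c=2) berry(c=3) ram(c=4) elk(c=4)]
  15. access ram: HIT, count now 5. Cache: [owl(c=1) cow(c=2) berry(c=3) elk(c=4) ram(c=5)]
  16. access elk: HIT, count now 5. Cache: [owl(c=1) cow(c=2) berry(c=3) ram(c=5) elk(c=5)]
  17. access hen: MISS, evict owl(c=1). Cache: [hen(c=1) cow(c=2) berry(c=3) ram(c=5) elk(c=5)]
Total: 11 hits, 6 misses, 1 evictions

Answer: berry cow elk hen ram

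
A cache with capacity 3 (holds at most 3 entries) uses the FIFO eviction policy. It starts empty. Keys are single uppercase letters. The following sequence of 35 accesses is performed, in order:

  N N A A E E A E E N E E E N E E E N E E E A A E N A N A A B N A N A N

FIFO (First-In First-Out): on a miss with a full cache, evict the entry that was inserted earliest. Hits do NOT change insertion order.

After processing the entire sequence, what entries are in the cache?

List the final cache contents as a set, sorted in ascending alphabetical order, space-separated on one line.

Answer: A B N

Derivation:
FIFO simulation (capacity=3):
  1. access N: MISS. Cache (old->new): [N]
  2. access N: HIT. Cache (old->new): [N]
  3. access A: MISS. Cache (old->new): [N A]
  4. access A: HIT. Cache (old->new): [N A]
  5. access E: MISS. Cache (old->new): [N A E]
  6. access E: HIT. Cache (old->new): [N A E]
  7. access A: HIT. Cache (old->new): [N A E]
  8. access E: HIT. Cache (old->new): [N A E]
  9. access E: HIT. Cache (old->new): [N A E]
  10. access N: HIT. Cache (old->new): [N A E]
  11. access E: HIT. Cache (old->new): [N A E]
  12. access E: HIT. Cache (old->new): [N A E]
  13. access E: HIT. Cache (old->new): [N A E]
  14. access N: HIT. Cache (old->new): [N A E]
  15. access E: HIT. Cache (old->new): [N A E]
  16. access E: HIT. Cache (old->new): [N A E]
  17. access E: HIT. Cache (old->new): [N A E]
  18. access N: HIT. Cache (old->new): [N A E]
  19. access E: HIT. Cache (old->new): [N A E]
  20. access E: HIT. Cache (old->new): [N A E]
  21. access E: HIT. Cache (old->new): [N A E]
  22. access A: HIT. Cache (old->new): [N A E]
  23. access A: HIT. Cache (old->new): [N A E]
  24. access E: HIT. Cache (old->new): [N A E]
  25. access N: HIT. Cache (old->new): [N A E]
  26. access A: HIT. Cache (old->new): [N A E]
  27. access N: HIT. Cache (old->new): [N A E]
  28. access A: HIT. Cache (old->new): [N A E]
  29. access A: HIT. Cache (old->new): [N A E]
  30. access B: MISS, evict N. Cache (old->new): [A E B]
  31. access N: MISS, evict A. Cache (old->new): [E B N]
  32. access A: MISS, evict E. Cache (old->new): [B N A]
  33. access N: HIT. Cache (old->new): [B N A]
  34. access A: HIT. Cache (old->new): [B N A]
  35. access N: HIT. Cache (old->new): [B N A]
Total: 29 hits, 6 misses, 3 evictions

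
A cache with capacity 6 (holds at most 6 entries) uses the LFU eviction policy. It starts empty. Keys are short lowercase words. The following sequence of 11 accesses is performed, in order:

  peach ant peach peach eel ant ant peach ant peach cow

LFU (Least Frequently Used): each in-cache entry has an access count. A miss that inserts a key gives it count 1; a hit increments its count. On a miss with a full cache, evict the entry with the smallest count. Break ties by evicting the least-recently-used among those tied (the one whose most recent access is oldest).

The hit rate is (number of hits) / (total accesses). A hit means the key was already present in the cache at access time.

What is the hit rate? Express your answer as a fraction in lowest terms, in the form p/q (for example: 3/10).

LFU simulation (capacity=6):
  1. access peach: MISS. Cache: [peach(c=1)]
  2. access ant: MISS. Cache: [peach(c=1) ant(c=1)]
  3. access peach: HIT, count now 2. Cache: [ant(c=1) peach(c=2)]
  4. access peach: HIT, count now 3. Cache: [ant(c=1) peach(c=3)]
  5. access eel: MISS. Cache: [ant(c=1) eel(c=1) peach(c=3)]
  6. access ant: HIT, count now 2. Cache: [eel(c=1) ant(c=2) peach(c=3)]
  7. access ant: HIT, count now 3. Cache: [eel(c=1) peach(c=3) ant(c=3)]
  8. access peach: HIT, count now 4. Cache: [eel(c=1) ant(c=3) peach(c=4)]
  9. access ant: HIT, count now 4. Cache: [eel(c=1) peach(c=4) ant(c=4)]
  10. access peach: HIT, count now 5. Cache: [eel(c=1) ant(c=4) peach(c=5)]
  11. access cow: MISS. Cache: [eel(c=1) cow(c=1) ant(c=4) peach(c=5)]
Total: 7 hits, 4 misses, 0 evictions

Hit rate = 7/11

Answer: 7/11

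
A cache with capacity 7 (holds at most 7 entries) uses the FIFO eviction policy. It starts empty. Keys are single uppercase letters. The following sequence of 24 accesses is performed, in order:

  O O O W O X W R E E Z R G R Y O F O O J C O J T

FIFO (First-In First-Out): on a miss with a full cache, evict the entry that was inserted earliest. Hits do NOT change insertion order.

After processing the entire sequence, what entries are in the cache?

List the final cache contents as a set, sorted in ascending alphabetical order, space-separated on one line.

FIFO simulation (capacity=7):
  1. access O: MISS. Cache (old->new): [O]
  2. access O: HIT. Cache (old->new): [O]
  3. access O: HIT. Cache (old->new): [O]
  4. access W: MISS. Cache (old->new): [O W]
  5. access O: HIT. Cache (old->new): [O W]
  6. access X: MISS. Cache (old->new): [O W X]
  7. access W: HIT. Cache (old->new): [O W X]
  8. access R: MISS. Cache (old->new): [O W X R]
  9. access E: MISS. Cache (old->new): [O W X R E]
  10. access E: HIT. Cache (old->new): [O W X R E]
  11. access Z: MISS. Cache (old->new): [O W X R E Z]
  12. access R: HIT. Cache (old->new): [O W X R E Z]
  13. access G: MISS. Cache (old->new): [O W X R E Z G]
  14. access R: HIT. Cache (old->new): [O W X R E Z G]
  15. access Y: MISS, evict O. Cache (old->new): [W X R E Z G Y]
  16. access O: MISS, evict W. Cache (old->new): [X R E Z G Y O]
  17. access F: MISS, evict X. Cache (old->new): [R E Z G Y O F]
  18. access O: HIT. Cache (old->new): [R E Z G Y O F]
  19. access O: HIT. Cache (old->new): [R E Z G Y O F]
  20. access J: MISS, evict R. Cache (old->new): [E Z G Y O F J]
  21. access C: MISS, evict E. Cache (old->new): [Z G Y O F J C]
  22. access O: HIT. Cache (old->new): [Z G Y O F J C]
  23. access J: HIT. Cache (old->new): [Z G Y O F J C]
  24. access T: MISS, evict Z. Cache (old->new): [G Y O F J C T]
Total: 11 hits, 13 misses, 6 evictions

Answer: C F G J O T Y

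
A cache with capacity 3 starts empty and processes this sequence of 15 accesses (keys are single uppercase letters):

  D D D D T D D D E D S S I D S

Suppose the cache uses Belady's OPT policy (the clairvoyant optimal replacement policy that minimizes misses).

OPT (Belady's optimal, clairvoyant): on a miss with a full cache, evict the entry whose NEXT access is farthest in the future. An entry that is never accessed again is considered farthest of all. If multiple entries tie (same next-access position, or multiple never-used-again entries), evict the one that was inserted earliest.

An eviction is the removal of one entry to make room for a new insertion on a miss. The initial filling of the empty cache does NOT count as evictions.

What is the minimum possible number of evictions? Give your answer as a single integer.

OPT (Belady) simulation (capacity=3):
  1. access D: MISS. Cache: [D]
  2. access D: HIT. Next use of D: step 3. Cache: [D]
  3. access D: HIT. Next use of D: step 4. Cache: [D]
  4. access D: HIT. Next use of D: step 6. Cache: [D]
  5. access T: MISS. Cache: [D T]
  6. access D: HIT. Next use of D: step 7. Cache: [D T]
  7. access D: HIT. Next use of D: step 8. Cache: [D T]
  8. access D: HIT. Next use of D: step 10. Cache: [D T]
  9. access E: MISS. Cache: [D T E]
  10. access D: HIT. Next use of D: step 14. Cache: [D T E]
  11. access S: MISS, evict T (next use: never). Cache: [D E S]
  12. access S: HIT. Next use of S: step 15. Cache: [D E S]
  13. access I: MISS, evict E (next use: never). Cache: [D S I]
  14. access D: HIT. Next use of D: never. Cache: [D S I]
  15. access S: HIT. Next use of S: never. Cache: [D S I]
Total: 10 hits, 5 misses, 2 evictions

Answer: 2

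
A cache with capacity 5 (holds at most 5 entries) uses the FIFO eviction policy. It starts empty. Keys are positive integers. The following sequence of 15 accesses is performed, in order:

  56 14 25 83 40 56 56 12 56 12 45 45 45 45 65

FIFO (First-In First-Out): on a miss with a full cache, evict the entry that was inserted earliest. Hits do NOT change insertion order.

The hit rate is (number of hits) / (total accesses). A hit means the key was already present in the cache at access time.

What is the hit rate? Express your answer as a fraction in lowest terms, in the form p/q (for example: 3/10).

FIFO simulation (capacity=5):
  1. access 56: MISS. Cache (old->new): [56]
  2. access 14: MISS. Cache (old->new): [56 14]
  3. access 25: MISS. Cache (old->new): [56 14 25]
  4. access 83: MISS. Cache (old->new): [56 14 25 83]
  5. access 40: MISS. Cache (old->new): [56 14 25 83 40]
  6. access 56: HIT. Cache (old->new): [56 14 25 83 40]
  7. access 56: HIT. Cache (old->new): [56 14 25 83 40]
  8. access 12: MISS, evict 56. Cache (old->new): [14 25 83 40 12]
  9. access 56: MISS, evict 14. Cache (old->new): [25 83 40 12 56]
  10. access 12: HIT. Cache (old->new): [25 83 40 12 56]
  11. access 45: MISS, evict 25. Cache (old->new): [83 40 12 56 45]
  12. access 45: HIT. Cache (old->new): [83 40 12 56 45]
  13. access 45: HIT. Cache (old->new): [83 40 12 56 45]
  14. access 45: HIT. Cache (old->new): [83 40 12 56 45]
  15. access 65: MISS, evict 83. Cache (old->new): [40 12 56 45 65]
Total: 6 hits, 9 misses, 4 evictions

Hit rate = 6/15 = 2/5

Answer: 2/5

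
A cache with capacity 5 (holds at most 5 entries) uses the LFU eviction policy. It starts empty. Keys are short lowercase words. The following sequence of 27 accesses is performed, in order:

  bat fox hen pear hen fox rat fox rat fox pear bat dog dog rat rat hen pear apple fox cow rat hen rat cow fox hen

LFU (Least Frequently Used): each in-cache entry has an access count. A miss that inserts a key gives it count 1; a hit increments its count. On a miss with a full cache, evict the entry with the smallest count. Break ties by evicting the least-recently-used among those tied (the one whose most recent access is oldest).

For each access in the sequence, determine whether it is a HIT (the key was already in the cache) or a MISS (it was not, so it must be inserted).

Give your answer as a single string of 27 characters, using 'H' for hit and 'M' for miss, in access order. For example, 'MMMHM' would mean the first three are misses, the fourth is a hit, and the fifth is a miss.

LFU simulation (capacity=5):
  1. access bat: MISS. Cache: [bat(c=1)]
  2. access fox: MISS. Cache: [bat(c=1) fox(c=1)]
  3. access hen: MISS. Cache: [bat(c=1) fox(c=1) hen(c=1)]
  4. access pear: MISS. Cache: [bat(c=1) fox(c=1) hen(c=1) pear(c=1)]
  5. access hen: HIT, count now 2. Cache: [bat(c=1) fox(c=1) pear(c=1) hen(c=2)]
  6. access fox: HIT, count now 2. Cache: [bat(c=1) pear(c=1) hen(c=2) fox(c=2)]
  7. access rat: MISS. Cache: [bat(c=1) pear(c=1) rat(c=1) hen(c=2) fox(c=2)]
  8. access fox: HIT, count now 3. Cache: [bat(c=1) pear(c=1) rat(c=1) hen(c=2) fox(c=3)]
  9. access rat: HIT, count now 2. Cache: [bat(c=1) pear(c=1) hen(c=2) rat(c=2) fox(c=3)]
  10. access fox: HIT, count now 4. Cache: [bat(c=1) pear(c=1) hen(c=2) rat(c=2) fox(c=4)]
  11. access pear: HIT, count now 2. Cache: [bat(c=1) hen(c=2) rat(c=2) pear(c=2) fox(c=4)]
  12. access bat: HIT, count now 2. Cache: [hen(c=2) rat(c=2) pear(c=2) bat(c=2) fox(c=4)]
  13. access dog: MISS, evict hen(c=2). Cache: [dog(c=1) rat(c=2) pear(c=2) bat(c=2) fox(c=4)]
  14. access dog: HIT, count now 2. Cache: [rat(c=2) pear(c=2) bat(c=2) dog(c=2) fox(c=4)]
  15. access rat: HIT, count now 3. Cache: [pear(c=2) bat(c=2) dog(c=2) rat(c=3) fox(c=4)]
  16. access rat: HIT, count now 4. Cache: [pear(c=2) bat(c=2) dog(c=2) fox(c=4) rat(c=4)]
  17. access hen: MISS, evict pear(c=2). Cache: [hen(c=1) bat(c=2) dog(c=2) fox(c=4) rat(c=4)]
  18. access pear: MISS, evict hen(c=1). Cache: [pear(c=1) bat(c=2) dog(c=2) fox(c=4) rat(c=4)]
  19. access apple: MISS, evict pear(c=1). Cache: [apple(c=1) bat(c=2) dog(c=2) fox(c=4) rat(c=4)]
  20. access fox: HIT, count now 5. Cache: [apple(c=1) bat(c=2) dog(c=2) rat(c=4) fox(c=5)]
  21. access cow: MISS, evict apple(c=1). Cache: [cow(c=1) bat(c=2) dog(c=2) rat(c=4) fox(c=5)]
  22. access rat: HIT, count now 5. Cache: [cow(c=1) bat(c=2) dog(c=2) fox(c=5) rat(c=5)]
  23. access hen: MISS, evict cow(c=1). Cache: [hen(c=1) bat(c=2) dog(c=2) fox(c=5) rat(c=5)]
  24. access rat: HIT, count now 6. Cache: [hen(c=1) bat(c=2) dog(c=2) fox(c=5) rat(c=6)]
  25. access cow: MISS, evict hen(c=1). Cache: [cow(c=1) bat(c=2) dog(c=2) fox(c=5) rat(c=6)]
  26. access fox: HIT, count now 6. Cache: [cow(c=1) bat(c=2) dog(c=2) rat(c=6) fox(c=6)]
  27. access hen: MISS, evict cow(c=1). Cache: [hen(c=1) bat(c=2) dog(c=2) rat(c=6) fox(c=6)]
Total: 14 hits, 13 misses, 8 evictions

Answer: MMMMHHMHHHHHMHHHMMMHMHMHMHM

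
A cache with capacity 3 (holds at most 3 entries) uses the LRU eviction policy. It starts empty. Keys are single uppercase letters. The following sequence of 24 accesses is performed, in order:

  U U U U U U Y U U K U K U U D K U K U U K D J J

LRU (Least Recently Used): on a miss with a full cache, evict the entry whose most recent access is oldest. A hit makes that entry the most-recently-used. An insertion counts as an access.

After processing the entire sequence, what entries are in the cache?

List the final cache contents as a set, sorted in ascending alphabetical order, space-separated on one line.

Answer: D J K

Derivation:
LRU simulation (capacity=3):
  1. access U: MISS. Cache (LRU->MRU): [U]
  2. access U: HIT. Cache (LRU->MRU): [U]
  3. access U: HIT. Cache (LRU->MRU): [U]
  4. access U: HIT. Cache (LRU->MRU): [U]
  5. access U: HIT. Cache (LRU->MRU): [U]
  6. access U: HIT. Cache (LRU->MRU): [U]
  7. access Y: MISS. Cache (LRU->MRU): [U Y]
  8. access U: HIT. Cache (LRU->MRU): [Y U]
  9. access U: HIT. Cache (LRU->MRU): [Y U]
  10. access K: MISS. Cache (LRU->MRU): [Y U K]
  11. access U: HIT. Cache (LRU->MRU): [Y K U]
  12. access K: HIT. Cache (LRU->MRU): [Y U K]
  13. access U: HIT. Cache (LRU->MRU): [Y K U]
  14. access U: HIT. Cache (LRU->MRU): [Y K U]
  15. access D: MISS, evict Y. Cache (LRU->MRU): [K U D]
  16. access K: HIT. Cache (LRU->MRU): [U D K]
  17. access U: HIT. Cache (LRU->MRU): [D K U]
  18. access K: HIT. Cache (LRU->MRU): [D U K]
  19. access U: HIT. Cache (LRU->MRU): [D K U]
  20. access U: HIT. Cache (LRU->MRU): [D K U]
  21. access K: HIT. Cache (LRU->MRU): [D U K]
  22. access D: HIT. Cache (LRU->MRU): [U K D]
  23. access J: MISS, evict U. Cache (LRU->MRU): [K D J]
  24. access J: HIT. Cache (LRU->MRU): [K D J]
Total: 19 hits, 5 misses, 2 evictions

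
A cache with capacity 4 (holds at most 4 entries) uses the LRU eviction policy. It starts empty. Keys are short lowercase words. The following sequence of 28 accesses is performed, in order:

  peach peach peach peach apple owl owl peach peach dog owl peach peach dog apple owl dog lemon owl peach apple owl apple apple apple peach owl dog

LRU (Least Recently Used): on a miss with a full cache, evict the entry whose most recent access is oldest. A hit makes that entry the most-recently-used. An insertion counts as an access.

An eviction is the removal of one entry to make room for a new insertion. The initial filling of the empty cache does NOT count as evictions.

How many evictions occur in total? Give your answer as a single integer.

LRU simulation (capacity=4):
  1. access peach: MISS. Cache (LRU->MRU): [peach]
  2. access peach: HIT. Cache (LRU->MRU): [peach]
  3. access peach: HIT. Cache (LRU->MRU): [peach]
  4. access peach: HIT. Cache (LRU->MRU): [peach]
  5. access apple: MISS. Cache (LRU->MRU): [peach apple]
  6. access owl: MISS. Cache (LRU->MRU): [peach apple owl]
  7. access owl: HIT. Cache (LRU->MRU): [peach apple owl]
  8. access peach: HIT. Cache (LRU->MRU): [apple owl peach]
  9. access peach: HIT. Cache (LRU->MRU): [apple owl peach]
  10. access dog: MISS. Cache (LRU->MRU): [apple owl peach dog]
  11. access owl: HIT. Cache (LRU->MRU): [apple peach dog owl]
  12. access peach: HIT. Cache (LRU->MRU): [apple dog owl peach]
  13. access peach: HIT. Cache (LRU->MRU): [apple dog owl peach]
  14. access dog: HIT. Cache (LRU->MRU): [apple owl peach dog]
  15. access apple: HIT. Cache (LRU->MRU): [owl peach dog apple]
  16. access owl: HIT. Cache (LRU->MRU): [peach dog apple owl]
  17. access dog: HIT. Cache (LRU->MRU): [peach apple owl dog]
  18. access lemon: MISS, evict peach. Cache (LRU->MRU): [apple owl dog lemon]
  19. access owl: HIT. Cache (LRU->MRU): [apple dog lemon owl]
  20. access peach: MISS, evict apple. Cache (LRU->MRU): [dog lemon owl peach]
  21. access apple: MISS, evict dog. Cache (LRU->MRU): [lemon owl peach apple]
  22. access owl: HIT. Cache (LRU->MRU): [lemon peach apple owl]
  23. access apple: HIT. Cache (LRU->MRU): [lemon peach owl apple]
  24. access apple: HIT. Cache (LRU->MRU): [lemon peach owl apple]
  25. access apple: HIT. Cache (LRU->MRU): [lemon peach owl apple]
  26. access peach: HIT. Cache (LRU->MRU): [lemon owl apple peach]
  27. access owl: HIT. Cache (LRU->MRU): [lemon apple peach owl]
  28. access dog: MISS, evict lemon. Cache (LRU->MRU): [apple peach owl dog]
Total: 20 hits, 8 misses, 4 evictions

Answer: 4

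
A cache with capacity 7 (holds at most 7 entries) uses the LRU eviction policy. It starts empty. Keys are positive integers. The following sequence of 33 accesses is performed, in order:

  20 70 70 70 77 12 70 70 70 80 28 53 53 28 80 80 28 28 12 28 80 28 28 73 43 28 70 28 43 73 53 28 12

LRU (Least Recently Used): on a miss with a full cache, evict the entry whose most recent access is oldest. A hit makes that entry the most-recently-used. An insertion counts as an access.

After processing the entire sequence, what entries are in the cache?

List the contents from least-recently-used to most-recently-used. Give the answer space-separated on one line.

LRU simulation (capacity=7):
  1. access 20: MISS. Cache (LRU->MRU): [20]
  2. access 70: MISS. Cache (LRU->MRU): [20 70]
  3. access 70: HIT. Cache (LRU->MRU): [20 70]
  4. access 70: HIT. Cache (LRU->MRU): [20 70]
  5. access 77: MISS. Cache (LRU->MRU): [20 70 77]
  6. access 12: MISS. Cache (LRU->MRU): [20 70 77 12]
  7. access 70: HIT. Cache (LRU->MRU): [20 77 12 70]
  8. access 70: HIT. Cache (LRU->MRU): [20 77 12 70]
  9. access 70: HIT. Cache (LRU->MRU): [20 77 12 70]
  10. access 80: MISS. Cache (LRU->MRU): [20 77 12 70 80]
  11. access 28: MISS. Cache (LRU->MRU): [20 77 12 70 80 28]
  12. access 53: MISS. Cache (LRU->MRU): [20 77 12 70 80 28 53]
  13. access 53: HIT. Cache (LRU->MRU): [20 77 12 70 80 28 53]
  14. access 28: HIT. Cache (LRU->MRU): [20 77 12 70 80 53 28]
  15. access 80: HIT. Cache (LRU->MRU): [20 77 12 70 53 28 80]
  16. access 80: HIT. Cache (LRU->MRU): [20 77 12 70 53 28 80]
  17. access 28: HIT. Cache (LRU->MRU): [20 77 12 70 53 80 28]
  18. access 28: HIT. Cache (LRU->MRU): [20 77 12 70 53 80 28]
  19. access 12: HIT. Cache (LRU->MRU): [20 77 70 53 80 28 12]
  20. access 28: HIT. Cache (LRU->MRU): [20 77 70 53 80 12 28]
  21. access 80: HIT. Cache (LRU->MRU): [20 77 70 53 12 28 80]
  22. access 28: HIT. Cache (LRU->MRU): [20 77 70 53 12 80 28]
  23. access 28: HIT. Cache (LRU->MRU): [20 77 70 53 12 80 28]
  24. access 73: MISS, evict 20. Cache (LRU->MRU): [77 70 53 12 80 28 73]
  25. access 43: MISS, evict 77. Cache (LRU->MRU): [70 53 12 80 28 73 43]
  26. access 28: HIT. Cache (LRU->MRU): [70 53 12 80 73 43 28]
  27. access 70: HIT. Cache (LRU->MRU): [53 12 80 73 43 28 70]
  28. access 28: HIT. Cache (LRU->MRU): [53 12 80 73 43 70 28]
  29. access 43: HIT. Cache (LRU->MRU): [53 12 80 73 70 28 43]
  30. access 73: HIT. Cache (LRU->MRU): [53 12 80 70 28 43 73]
  31. access 53: HIT. Cache (LRU->MRU): [12 80 70 28 43 73 53]
  32. access 28: HIT. Cache (LRU->MRU): [12 80 70 43 73 53 28]
  33. access 12: HIT. Cache (LRU->MRU): [80 70 43 73 53 28 12]
Total: 24 hits, 9 misses, 2 evictions

Answer: 80 70 43 73 53 28 12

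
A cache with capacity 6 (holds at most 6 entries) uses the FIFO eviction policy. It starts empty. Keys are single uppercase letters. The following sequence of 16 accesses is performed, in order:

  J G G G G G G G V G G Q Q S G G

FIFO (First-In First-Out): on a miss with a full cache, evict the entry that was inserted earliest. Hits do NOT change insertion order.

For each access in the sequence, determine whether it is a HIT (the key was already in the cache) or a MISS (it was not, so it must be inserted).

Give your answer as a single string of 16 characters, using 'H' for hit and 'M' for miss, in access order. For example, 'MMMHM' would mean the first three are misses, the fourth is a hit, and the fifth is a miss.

Answer: MMHHHHHHMHHMHMHH

Derivation:
FIFO simulation (capacity=6):
  1. access J: MISS. Cache (old->new): [J]
  2. access G: MISS. Cache (old->new): [J G]
  3. access G: HIT. Cache (old->new): [J G]
  4. access G: HIT. Cache (old->new): [J G]
  5. access G: HIT. Cache (old->new): [J G]
  6. access G: HIT. Cache (old->new): [J G]
  7. access G: HIT. Cache (old->new): [J G]
  8. access G: HIT. Cache (old->new): [J G]
  9. access V: MISS. Cache (old->new): [J G V]
  10. access G: HIT. Cache (old->new): [J G V]
  11. access G: HIT. Cache (old->new): [J G V]
  12. access Q: MISS. Cache (old->new): [J G V Q]
  13. access Q: HIT. Cache (old->new): [J G V Q]
  14. access S: MISS. Cache (old->new): [J G V Q S]
  15. access G: HIT. Cache (old->new): [J G V Q S]
  16. access G: HIT. Cache (old->new): [J G V Q S]
Total: 11 hits, 5 misses, 0 evictions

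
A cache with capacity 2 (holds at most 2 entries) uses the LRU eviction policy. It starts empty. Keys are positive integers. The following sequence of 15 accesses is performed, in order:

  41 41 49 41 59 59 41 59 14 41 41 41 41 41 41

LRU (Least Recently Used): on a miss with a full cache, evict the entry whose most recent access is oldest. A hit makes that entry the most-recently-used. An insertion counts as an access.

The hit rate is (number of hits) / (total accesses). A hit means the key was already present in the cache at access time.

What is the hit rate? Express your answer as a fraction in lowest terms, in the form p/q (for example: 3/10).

Answer: 2/3

Derivation:
LRU simulation (capacity=2):
  1. access 41: MISS. Cache (LRU->MRU): [41]
  2. access 41: HIT. Cache (LRU->MRU): [41]
  3. access 49: MISS. Cache (LRU->MRU): [41 49]
  4. access 41: HIT. Cache (LRU->MRU): [49 41]
  5. access 59: MISS, evict 49. Cache (LRU->MRU): [41 59]
  6. access 59: HIT. Cache (LRU->MRU): [41 59]
  7. access 41: HIT. Cache (LRU->MRU): [59 41]
  8. access 59: HIT. Cache (LRU->MRU): [41 59]
  9. access 14: MISS, evict 41. Cache (LRU->MRU): [59 14]
  10. access 41: MISS, evict 59. Cache (LRU->MRU): [14 41]
  11. access 41: HIT. Cache (LRU->MRU): [14 41]
  12. access 41: HIT. Cache (LRU->MRU): [14 41]
  13. access 41: HIT. Cache (LRU->MRU): [14 41]
  14. access 41: HIT. Cache (LRU->MRU): [14 41]
  15. access 41: HIT. Cache (LRU->MRU): [14 41]
Total: 10 hits, 5 misses, 3 evictions

Hit rate = 10/15 = 2/3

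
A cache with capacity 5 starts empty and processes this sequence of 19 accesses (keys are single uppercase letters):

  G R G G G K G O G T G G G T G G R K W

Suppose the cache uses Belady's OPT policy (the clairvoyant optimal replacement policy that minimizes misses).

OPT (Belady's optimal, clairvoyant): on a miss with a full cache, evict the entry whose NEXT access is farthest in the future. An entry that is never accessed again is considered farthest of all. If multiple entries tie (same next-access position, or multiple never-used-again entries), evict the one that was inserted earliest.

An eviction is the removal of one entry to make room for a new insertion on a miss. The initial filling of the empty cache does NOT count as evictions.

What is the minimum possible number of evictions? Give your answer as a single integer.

Answer: 1

Derivation:
OPT (Belady) simulation (capacity=5):
  1. access G: MISS. Cache: [G]
  2. access R: MISS. Cache: [G R]
  3. access G: HIT. Next use of G: step 4. Cache: [G R]
  4. access G: HIT. Next use of G: step 5. Cache: [G R]
  5. access G: HIT. Next use of G: step 7. Cache: [G R]
  6. access K: MISS. Cache: [G R K]
  7. access G: HIT. Next use of G: step 9. Cache: [G R K]
  8. access O: MISS. Cache: [G R K O]
  9. access G: HIT. Next use of G: step 11. Cache: [G R K O]
  10. access T: MISS. Cache: [G R K O T]
  11. access G: HIT. Next use of G: step 12. Cache: [G R K O T]
  12. access G: HIT. Next use of G: step 13. Cache: [G R K O T]
  13. access G: HIT. Next use of G: step 15. Cache: [G R K O T]
  14. access T: HIT. Next use of T: never. Cache: [G R K O T]
  15. access G: HIT. Next use of G: step 16. Cache: [G R K O T]
  16. access G: HIT. Next use of G: never. Cache: [G R K O T]
  17. access R: HIT. Next use of R: never. Cache: [G R K O T]
  18. access K: HIT. Next use of K: never. Cache: [G R K O T]
  19. access W: MISS, evict G (next use: never). Cache: [R K O T W]
Total: 13 hits, 6 misses, 1 evictions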